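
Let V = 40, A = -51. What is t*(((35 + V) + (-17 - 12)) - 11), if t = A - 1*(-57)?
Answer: 210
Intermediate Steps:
t = 6 (t = -51 - 1*(-57) = -51 + 57 = 6)
t*(((35 + V) + (-17 - 12)) - 11) = 6*(((35 + 40) + (-17 - 12)) - 11) = 6*((75 - 29) - 11) = 6*(46 - 11) = 6*35 = 210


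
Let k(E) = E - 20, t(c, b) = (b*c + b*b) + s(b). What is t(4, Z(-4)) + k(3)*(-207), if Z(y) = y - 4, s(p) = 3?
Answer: 3554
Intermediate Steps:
Z(y) = -4 + y
t(c, b) = 3 + b² + b*c (t(c, b) = (b*c + b*b) + 3 = (b*c + b²) + 3 = (b² + b*c) + 3 = 3 + b² + b*c)
k(E) = -20 + E
t(4, Z(-4)) + k(3)*(-207) = (3 + (-4 - 4)² + (-4 - 4)*4) + (-20 + 3)*(-207) = (3 + (-8)² - 8*4) - 17*(-207) = (3 + 64 - 32) + 3519 = 35 + 3519 = 3554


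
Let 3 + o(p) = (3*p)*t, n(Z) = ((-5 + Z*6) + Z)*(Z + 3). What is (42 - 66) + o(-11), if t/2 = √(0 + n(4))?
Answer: -27 - 66*√161 ≈ -864.45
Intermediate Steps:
n(Z) = (-5 + 7*Z)*(3 + Z) (n(Z) = ((-5 + 6*Z) + Z)*(3 + Z) = (-5 + 7*Z)*(3 + Z))
t = 2*√161 (t = 2*√(0 + (-15 + 7*4² + 16*4)) = 2*√(0 + (-15 + 7*16 + 64)) = 2*√(0 + (-15 + 112 + 64)) = 2*√(0 + 161) = 2*√161 ≈ 25.377)
o(p) = -3 + 6*p*√161 (o(p) = -3 + (3*p)*(2*√161) = -3 + 6*p*√161)
(42 - 66) + o(-11) = (42 - 66) + (-3 + 6*(-11)*√161) = -24 + (-3 - 66*√161) = -27 - 66*√161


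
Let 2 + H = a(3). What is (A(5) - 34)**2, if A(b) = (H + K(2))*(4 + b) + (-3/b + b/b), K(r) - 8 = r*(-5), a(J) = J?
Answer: 45369/25 ≈ 1814.8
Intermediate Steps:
H = 1 (H = -2 + 3 = 1)
K(r) = 8 - 5*r (K(r) = 8 + r*(-5) = 8 - 5*r)
A(b) = -3 - b - 3/b (A(b) = (1 + (8 - 5*2))*(4 + b) + (-3/b + b/b) = (1 + (8 - 10))*(4 + b) + (-3/b + 1) = (1 - 2)*(4 + b) + (1 - 3/b) = -(4 + b) + (1 - 3/b) = (-4 - b) + (1 - 3/b) = -3 - b - 3/b)
(A(5) - 34)**2 = ((-3 - 1*5 - 3/5) - 34)**2 = ((-3 - 5 - 3*1/5) - 34)**2 = ((-3 - 5 - 3/5) - 34)**2 = (-43/5 - 34)**2 = (-213/5)**2 = 45369/25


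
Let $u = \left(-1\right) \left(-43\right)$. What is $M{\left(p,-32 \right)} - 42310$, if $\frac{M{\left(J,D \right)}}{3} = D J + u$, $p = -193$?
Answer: $-23653$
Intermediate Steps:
$u = 43$
$M{\left(J,D \right)} = 129 + 3 D J$ ($M{\left(J,D \right)} = 3 \left(D J + 43\right) = 3 \left(43 + D J\right) = 129 + 3 D J$)
$M{\left(p,-32 \right)} - 42310 = \left(129 + 3 \left(-32\right) \left(-193\right)\right) - 42310 = \left(129 + 18528\right) - 42310 = 18657 - 42310 = -23653$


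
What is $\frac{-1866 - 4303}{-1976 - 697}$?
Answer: $\frac{6169}{2673} \approx 2.3079$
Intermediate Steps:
$\frac{-1866 - 4303}{-1976 - 697} = - \frac{6169}{-2673} = \left(-6169\right) \left(- \frac{1}{2673}\right) = \frac{6169}{2673}$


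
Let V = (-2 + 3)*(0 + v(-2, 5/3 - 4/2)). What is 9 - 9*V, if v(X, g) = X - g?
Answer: 24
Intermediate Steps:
V = -5/3 (V = (-2 + 3)*(0 + (-2 - (5/3 - 4/2))) = 1*(0 + (-2 - (5*(⅓) - 4*½))) = 1*(0 + (-2 - (5/3 - 2))) = 1*(0 + (-2 - 1*(-⅓))) = 1*(0 + (-2 + ⅓)) = 1*(0 - 5/3) = 1*(-5/3) = -5/3 ≈ -1.6667)
9 - 9*V = 9 - 9*(-5/3) = 9 + 15 = 24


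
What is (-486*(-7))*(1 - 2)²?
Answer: 3402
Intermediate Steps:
(-486*(-7))*(1 - 2)² = 3402*(-1)² = 3402*1 = 3402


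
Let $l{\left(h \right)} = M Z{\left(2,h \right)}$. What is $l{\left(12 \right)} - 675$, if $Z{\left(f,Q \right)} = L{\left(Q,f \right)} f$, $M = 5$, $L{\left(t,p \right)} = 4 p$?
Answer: $-595$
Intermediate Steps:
$Z{\left(f,Q \right)} = 4 f^{2}$ ($Z{\left(f,Q \right)} = 4 f f = 4 f^{2}$)
$l{\left(h \right)} = 80$ ($l{\left(h \right)} = 5 \cdot 4 \cdot 2^{2} = 5 \cdot 4 \cdot 4 = 5 \cdot 16 = 80$)
$l{\left(12 \right)} - 675 = 80 - 675 = -595$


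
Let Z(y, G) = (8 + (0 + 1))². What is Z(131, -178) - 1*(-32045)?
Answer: 32126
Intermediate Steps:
Z(y, G) = 81 (Z(y, G) = (8 + 1)² = 9² = 81)
Z(131, -178) - 1*(-32045) = 81 - 1*(-32045) = 81 + 32045 = 32126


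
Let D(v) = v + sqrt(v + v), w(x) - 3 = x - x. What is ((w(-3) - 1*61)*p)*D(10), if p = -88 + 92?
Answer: -2320 - 464*sqrt(5) ≈ -3357.5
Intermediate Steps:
w(x) = 3 (w(x) = 3 + (x - x) = 3 + 0 = 3)
D(v) = v + sqrt(2)*sqrt(v) (D(v) = v + sqrt(2*v) = v + sqrt(2)*sqrt(v))
p = 4
((w(-3) - 1*61)*p)*D(10) = ((3 - 1*61)*4)*(10 + sqrt(2)*sqrt(10)) = ((3 - 61)*4)*(10 + 2*sqrt(5)) = (-58*4)*(10 + 2*sqrt(5)) = -232*(10 + 2*sqrt(5)) = -2320 - 464*sqrt(5)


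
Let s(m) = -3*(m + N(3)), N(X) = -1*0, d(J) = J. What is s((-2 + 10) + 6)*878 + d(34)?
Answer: -36842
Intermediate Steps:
N(X) = 0
s(m) = -3*m (s(m) = -3*(m + 0) = -3*m)
s((-2 + 10) + 6)*878 + d(34) = -3*((-2 + 10) + 6)*878 + 34 = -3*(8 + 6)*878 + 34 = -3*14*878 + 34 = -42*878 + 34 = -36876 + 34 = -36842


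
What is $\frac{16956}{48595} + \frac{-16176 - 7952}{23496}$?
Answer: $- \frac{96762748}{142723515} \approx -0.67797$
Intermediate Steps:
$\frac{16956}{48595} + \frac{-16176 - 7952}{23496} = 16956 \cdot \frac{1}{48595} + \left(-16176 - 7952\right) \frac{1}{23496} = \frac{16956}{48595} - \frac{3016}{2937} = - \frac{96762748}{142723515}$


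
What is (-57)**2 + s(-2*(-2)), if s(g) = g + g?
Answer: 3257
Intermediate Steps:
s(g) = 2*g
(-57)**2 + s(-2*(-2)) = (-57)**2 + 2*(-2*(-2)) = 3249 + 2*4 = 3249 + 8 = 3257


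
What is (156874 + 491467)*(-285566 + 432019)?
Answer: 94951484473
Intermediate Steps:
(156874 + 491467)*(-285566 + 432019) = 648341*146453 = 94951484473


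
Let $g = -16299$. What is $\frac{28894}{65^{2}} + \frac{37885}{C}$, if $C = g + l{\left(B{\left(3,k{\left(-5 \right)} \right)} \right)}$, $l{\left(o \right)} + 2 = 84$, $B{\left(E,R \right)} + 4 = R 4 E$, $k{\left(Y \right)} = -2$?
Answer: $\frac{308509873}{68516825} \approx 4.5027$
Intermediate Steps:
$B{\left(E,R \right)} = -4 + 4 E R$ ($B{\left(E,R \right)} = -4 + R 4 E = -4 + 4 R E = -4 + 4 E R$)
$l{\left(o \right)} = 82$ ($l{\left(o \right)} = -2 + 84 = 82$)
$C = -16217$ ($C = -16299 + 82 = -16217$)
$\frac{28894}{65^{2}} + \frac{37885}{C} = \frac{28894}{65^{2}} + \frac{37885}{-16217} = \frac{28894}{4225} + 37885 \left(- \frac{1}{16217}\right) = 28894 \cdot \frac{1}{4225} - \frac{37885}{16217} = \frac{28894}{4225} - \frac{37885}{16217} = \frac{308509873}{68516825}$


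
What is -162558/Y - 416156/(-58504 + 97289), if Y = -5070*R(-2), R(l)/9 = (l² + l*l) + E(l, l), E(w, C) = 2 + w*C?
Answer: -2883821821/275295930 ≈ -10.475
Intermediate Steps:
E(w, C) = 2 + C*w
R(l) = 18 + 27*l² (R(l) = 9*((l² + l*l) + (2 + l*l)) = 9*((l² + l²) + (2 + l²)) = 9*(2*l² + (2 + l²)) = 9*(2 + 3*l²) = 18 + 27*l²)
Y = -638820 (Y = -5070*(18 + 27*(-2)²) = -5070*(18 + 27*4) = -5070*(18 + 108) = -5070*126 = -638820)
-162558/Y - 416156/(-58504 + 97289) = -162558/(-638820) - 416156/(-58504 + 97289) = -162558*(-1/638820) - 416156/38785 = 9031/35490 - 416156*1/38785 = 9031/35490 - 416156/38785 = -2883821821/275295930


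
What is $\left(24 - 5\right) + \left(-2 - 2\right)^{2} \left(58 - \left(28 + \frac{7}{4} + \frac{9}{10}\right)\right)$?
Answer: $\frac{2283}{5} \approx 456.6$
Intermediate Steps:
$\left(24 - 5\right) + \left(-2 - 2\right)^{2} \left(58 - \left(28 + \frac{7}{4} + \frac{9}{10}\right)\right) = 19 + \left(-4\right)^{2} \left(58 - \left(28 + \frac{7}{4} + \frac{9}{10}\right)\right) = 19 + 16 \left(58 - \frac{613}{20}\right) = 19 + 16 \cdot \frac{547}{20} = 19 + \frac{2188}{5} = \frac{2283}{5}$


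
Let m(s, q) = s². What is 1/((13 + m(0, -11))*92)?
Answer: 1/1196 ≈ 0.00083612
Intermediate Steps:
1/((13 + m(0, -11))*92) = 1/((13 + 0²)*92) = 1/((13 + 0)*92) = 1/(13*92) = 1/1196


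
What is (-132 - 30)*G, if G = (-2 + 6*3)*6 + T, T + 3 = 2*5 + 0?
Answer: -16686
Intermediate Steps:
T = 7 (T = -3 + (2*5 + 0) = -3 + (10 + 0) = -3 + 10 = 7)
G = 103 (G = (-2 + 6*3)*6 + 7 = (-2 + 18)*6 + 7 = 16*6 + 7 = 96 + 7 = 103)
(-132 - 30)*G = (-132 - 30)*103 = -162*103 = -16686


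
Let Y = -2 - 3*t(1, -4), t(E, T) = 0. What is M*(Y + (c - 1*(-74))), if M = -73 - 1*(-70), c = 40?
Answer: -336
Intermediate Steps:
M = -3 (M = -73 + 70 = -3)
Y = -2 (Y = -2 - 3*0 = -2 + 0 = -2)
M*(Y + (c - 1*(-74))) = -3*(-2 + (40 - 1*(-74))) = -3*(-2 + (40 + 74)) = -3*(-2 + 114) = -3*112 = -336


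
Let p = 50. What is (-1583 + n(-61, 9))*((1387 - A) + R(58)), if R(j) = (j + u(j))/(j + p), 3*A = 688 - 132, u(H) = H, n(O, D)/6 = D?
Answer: -49652746/27 ≈ -1.8390e+6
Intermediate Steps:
n(O, D) = 6*D
A = 556/3 (A = (688 - 132)/3 = (⅓)*556 = 556/3 ≈ 185.33)
R(j) = 2*j/(50 + j) (R(j) = (j + j)/(j + 50) = (2*j)/(50 + j) = 2*j/(50 + j))
(-1583 + n(-61, 9))*((1387 - A) + R(58)) = (-1583 + 6*9)*((1387 - 1*556/3) + 2*58/(50 + 58)) = (-1583 + 54)*((1387 - 556/3) + 2*58/108) = -1529*(3605/3 + 2*58*(1/108)) = -1529*(3605/3 + 29/27) = -1529*32474/27 = -49652746/27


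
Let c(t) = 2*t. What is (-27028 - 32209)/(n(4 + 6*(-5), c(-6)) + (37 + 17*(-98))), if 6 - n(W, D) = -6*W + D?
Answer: 59237/1767 ≈ 33.524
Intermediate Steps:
n(W, D) = 6 - D + 6*W (n(W, D) = 6 - (-6*W + D) = 6 - (D - 6*W) = 6 + (-D + 6*W) = 6 - D + 6*W)
(-27028 - 32209)/(n(4 + 6*(-5), c(-6)) + (37 + 17*(-98))) = (-27028 - 32209)/((6 - 2*(-6) + 6*(4 + 6*(-5))) + (37 + 17*(-98))) = -59237/((6 - 1*(-12) + 6*(4 - 30)) + (37 - 1666)) = -59237/((6 + 12 + 6*(-26)) - 1629) = -59237/((6 + 12 - 156) - 1629) = -59237/(-138 - 1629) = -59237/(-1767) = -59237*(-1/1767) = 59237/1767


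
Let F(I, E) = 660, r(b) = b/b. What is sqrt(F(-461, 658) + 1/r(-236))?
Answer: sqrt(661) ≈ 25.710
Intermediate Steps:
r(b) = 1
sqrt(F(-461, 658) + 1/r(-236)) = sqrt(660 + 1/1) = sqrt(660 + 1) = sqrt(661)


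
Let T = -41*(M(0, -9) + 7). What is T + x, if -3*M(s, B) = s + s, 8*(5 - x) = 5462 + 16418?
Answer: -3017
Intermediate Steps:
x = -2730 (x = 5 - (5462 + 16418)/8 = 5 - ⅛*21880 = 5 - 2735 = -2730)
M(s, B) = -2*s/3 (M(s, B) = -(s + s)/3 = -2*s/3)
T = -287 (T = -41*(-⅔*0 + 7) = -41*(0 + 7) = -41*7 = -287)
T + x = -287 - 2730 = -3017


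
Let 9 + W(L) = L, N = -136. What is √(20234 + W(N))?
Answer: √20089 ≈ 141.74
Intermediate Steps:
W(L) = -9 + L
√(20234 + W(N)) = √(20234 + (-9 - 136)) = √(20234 - 145) = √20089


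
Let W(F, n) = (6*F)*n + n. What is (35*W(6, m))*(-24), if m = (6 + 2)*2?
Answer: -497280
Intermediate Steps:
m = 16 (m = 8*2 = 16)
W(F, n) = n + 6*F*n (W(F, n) = 6*F*n + n = n + 6*F*n)
(35*W(6, m))*(-24) = (35*(16*(1 + 6*6)))*(-24) = (35*(16*(1 + 36)))*(-24) = (35*(16*37))*(-24) = (35*592)*(-24) = 20720*(-24) = -497280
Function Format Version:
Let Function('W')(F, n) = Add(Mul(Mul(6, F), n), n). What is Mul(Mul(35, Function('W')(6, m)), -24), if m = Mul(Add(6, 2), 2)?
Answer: -497280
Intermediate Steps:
m = 16 (m = Mul(8, 2) = 16)
Function('W')(F, n) = Add(n, Mul(6, F, n)) (Function('W')(F, n) = Add(Mul(6, F, n), n) = Add(n, Mul(6, F, n)))
Mul(Mul(35, Function('W')(6, m)), -24) = Mul(Mul(35, Mul(16, Add(1, Mul(6, 6)))), -24) = Mul(Mul(35, Mul(16, Add(1, 36))), -24) = Mul(Mul(35, Mul(16, 37)), -24) = Mul(Mul(35, 592), -24) = Mul(20720, -24) = -497280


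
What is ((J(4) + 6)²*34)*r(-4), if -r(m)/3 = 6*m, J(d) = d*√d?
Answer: 479808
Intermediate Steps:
J(d) = d^(3/2)
r(m) = -18*m
((J(4) + 6)²*34)*r(-4) = ((4^(3/2) + 6)²*34)*(-18*(-4)) = ((8 + 6)²*34)*72 = (14²*34)*72 = (196*34)*72 = 6664*72 = 479808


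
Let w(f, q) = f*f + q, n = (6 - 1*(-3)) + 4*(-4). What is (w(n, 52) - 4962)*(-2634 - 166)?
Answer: 13610800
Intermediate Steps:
n = -7 (n = (6 + 3) - 16 = 9 - 16 = -7)
w(f, q) = q + f**2 (w(f, q) = f**2 + q = q + f**2)
(w(n, 52) - 4962)*(-2634 - 166) = ((52 + (-7)**2) - 4962)*(-2634 - 166) = ((52 + 49) - 4962)*(-2800) = (101 - 4962)*(-2800) = -4861*(-2800) = 13610800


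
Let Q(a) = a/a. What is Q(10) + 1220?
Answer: 1221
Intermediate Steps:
Q(a) = 1
Q(10) + 1220 = 1 + 1220 = 1221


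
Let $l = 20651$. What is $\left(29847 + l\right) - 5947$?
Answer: $44551$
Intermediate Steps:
$\left(29847 + l\right) - 5947 = \left(29847 + 20651\right) - 5947 = 50498 - 5947 = 44551$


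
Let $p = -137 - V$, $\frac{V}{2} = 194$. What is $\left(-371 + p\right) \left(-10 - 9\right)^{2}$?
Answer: $-323456$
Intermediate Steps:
$V = 388$ ($V = 2 \cdot 194 = 388$)
$p = -525$ ($p = -137 - 388 = -525$)
$\left(-371 + p\right) \left(-10 - 9\right)^{2} = \left(-371 - 525\right) \left(-10 - 9\right)^{2} = - 896 \left(-19\right)^{2} = \left(-896\right) 361 = -323456$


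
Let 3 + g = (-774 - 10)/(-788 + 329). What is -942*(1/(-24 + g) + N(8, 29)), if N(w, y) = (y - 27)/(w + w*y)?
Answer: 6824947/232180 ≈ 29.395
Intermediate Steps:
g = -593/459 (g = -3 + (-774 - 10)/(-788 + 329) = -3 - 784/(-459) = -3 - 784*(-1/459) = -3 + 784/459 = -593/459 ≈ -1.2919)
N(w, y) = (-27 + y)/(w + w*y)
-942*(1/(-24 + g) + N(8, 29)) = -942*(1/(-24 - 593/459) + (-27 + 29)/(8*(1 + 29))) = -942*(1/(-11609/459) + (⅛)*2/30) = -942*(-459/11609 + (⅛)*(1/30)*2) = -942*(-459/11609 + 1/120) = -942*(-43471/1393080) = 6824947/232180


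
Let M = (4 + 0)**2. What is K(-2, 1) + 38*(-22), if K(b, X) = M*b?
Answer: -868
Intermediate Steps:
M = 16 (M = 4**2 = 16)
K(b, X) = 16*b
K(-2, 1) + 38*(-22) = 16*(-2) + 38*(-22) = -32 - 836 = -868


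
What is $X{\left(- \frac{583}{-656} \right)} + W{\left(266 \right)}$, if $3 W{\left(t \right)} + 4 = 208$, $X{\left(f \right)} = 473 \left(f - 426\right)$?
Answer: $- \frac{131862321}{656} \approx -2.0101 \cdot 10^{5}$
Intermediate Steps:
$X{\left(f \right)} = -201498 + 473 f$ ($X{\left(f \right)} = 473 \left(-426 + f\right) = -201498 + 473 f$)
$W{\left(t \right)} = 68$ ($W{\left(t \right)} = - \frac{4}{3} + \frac{1}{3} \cdot 208 = - \frac{4}{3} + \frac{208}{3} = 68$)
$X{\left(- \frac{583}{-656} \right)} + W{\left(266 \right)} = \left(-201498 + 473 \left(- \frac{583}{-656}\right)\right) + 68 = \left(-201498 + 473 \left(\left(-583\right) \left(- \frac{1}{656}\right)\right)\right) + 68 = \left(-201498 + 473 \cdot \frac{583}{656}\right) + 68 = \left(-201498 + \frac{275759}{656}\right) + 68 = - \frac{131906929}{656} + 68 = - \frac{131862321}{656}$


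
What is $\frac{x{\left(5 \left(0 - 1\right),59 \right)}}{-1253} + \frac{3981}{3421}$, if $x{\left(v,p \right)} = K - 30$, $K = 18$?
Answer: $\frac{5029245}{4286513} \approx 1.1733$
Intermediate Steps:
$x{\left(v,p \right)} = -12$ ($x{\left(v,p \right)} = 18 - 30 = -12$)
$\frac{x{\left(5 \left(0 - 1\right),59 \right)}}{-1253} + \frac{3981}{3421} = - \frac{12}{-1253} + \frac{3981}{3421} = \left(-12\right) \left(- \frac{1}{1253}\right) + 3981 \cdot \frac{1}{3421} = \frac{12}{1253} + \frac{3981}{3421} = \frac{5029245}{4286513}$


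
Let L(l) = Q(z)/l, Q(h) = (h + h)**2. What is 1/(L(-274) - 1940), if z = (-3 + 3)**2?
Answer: -1/1940 ≈ -0.00051546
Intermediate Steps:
z = 0 (z = 0**2 = 0)
Q(h) = 4*h**2 (Q(h) = (2*h)**2 = 4*h**2)
L(l) = 0 (L(l) = (4*0**2)/l = (4*0)/l = 0/l = 0)
1/(L(-274) - 1940) = 1/(0 - 1940) = 1/(-1940) = -1/1940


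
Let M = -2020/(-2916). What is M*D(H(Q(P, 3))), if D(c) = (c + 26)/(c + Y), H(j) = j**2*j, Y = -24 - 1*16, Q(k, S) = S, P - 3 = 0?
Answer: -26765/9477 ≈ -2.8242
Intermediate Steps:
P = 3 (P = 3 + 0 = 3)
Y = -40 (Y = -24 - 16 = -40)
H(j) = j**3
M = 505/729 (M = -2020*(-1/2916) = 505/729 ≈ 0.69273)
D(c) = (26 + c)/(-40 + c) (D(c) = (c + 26)/(c - 40) = (26 + c)/(-40 + c))
M*D(H(Q(P, 3))) = 505*((26 + 3**3)/(-40 + 3**3))/729 = 505*((26 + 27)/(-40 + 27))/729 = 505*(53/(-13))/729 = 505*(-1/13*53)/729 = (505/729)*(-53/13) = -26765/9477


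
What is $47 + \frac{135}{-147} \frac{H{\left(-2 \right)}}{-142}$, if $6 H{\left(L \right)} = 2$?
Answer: $\frac{327041}{6958} \approx 47.002$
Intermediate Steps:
$H{\left(L \right)} = \frac{1}{3}$ ($H{\left(L \right)} = \frac{1}{6} \cdot 2 = \frac{1}{3}$)
$47 + \frac{135}{-147} \frac{H{\left(-2 \right)}}{-142} = 47 + \frac{135}{-147} \frac{1}{3 \left(-142\right)} = 47 + 135 \left(- \frac{1}{147}\right) \frac{1}{3} \left(- \frac{1}{142}\right) = 47 - - \frac{15}{6958} = 47 + \frac{15}{6958} = \frac{327041}{6958}$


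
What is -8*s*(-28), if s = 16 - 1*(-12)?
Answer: 6272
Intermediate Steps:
s = 28 (s = 16 + 12 = 28)
-8*s*(-28) = -8*28*(-28) = -224*(-28) = 6272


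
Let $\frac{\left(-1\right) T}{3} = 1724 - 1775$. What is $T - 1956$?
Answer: $-1803$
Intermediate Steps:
$T = 153$ ($T = - 3 \left(1724 - 1775\right) = \left(-3\right) \left(-51\right) = 153$)
$T - 1956 = 153 - 1956 = -1803$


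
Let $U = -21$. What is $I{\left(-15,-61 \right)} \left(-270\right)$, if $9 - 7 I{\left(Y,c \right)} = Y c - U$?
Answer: $\frac{250290}{7} \approx 35756.0$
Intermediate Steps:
$I{\left(Y,c \right)} = - \frac{12}{7} - \frac{Y c}{7}$ ($I{\left(Y,c \right)} = \frac{9}{7} - \frac{Y c - -21}{7} = \frac{9}{7} - \frac{Y c + 21}{7} = \frac{9}{7} - \frac{21 + Y c}{7} = \frac{9}{7} - \left(3 + \frac{Y c}{7}\right) = - \frac{12}{7} - \frac{Y c}{7}$)
$I{\left(-15,-61 \right)} \left(-270\right) = \left(- \frac{12}{7} - \left(- \frac{15}{7}\right) \left(-61\right)\right) \left(-270\right) = \left(- \frac{12}{7} - \frac{915}{7}\right) \left(-270\right) = \left(- \frac{927}{7}\right) \left(-270\right) = \frac{250290}{7}$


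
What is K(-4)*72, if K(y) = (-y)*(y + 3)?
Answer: -288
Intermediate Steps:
K(y) = -y*(3 + y) (K(y) = (-y)*(3 + y) = -y*(3 + y))
K(-4)*72 = -1*(-4)*(3 - 4)*72 = -1*(-4)*(-1)*72 = -4*72 = -288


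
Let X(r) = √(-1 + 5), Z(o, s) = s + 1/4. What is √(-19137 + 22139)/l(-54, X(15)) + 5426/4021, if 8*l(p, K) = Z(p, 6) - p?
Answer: 5426/4021 + 32*√3002/241 ≈ 8.6245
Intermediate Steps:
Z(o, s) = ¼ + s (Z(o, s) = s + ¼ = ¼ + s)
X(r) = 2 (X(r) = √4 = 2)
l(p, K) = 25/32 - p/8 (l(p, K) = ((¼ + 6) - p)/8 = (25/4 - p)/8 = 25/32 - p/8)
√(-19137 + 22139)/l(-54, X(15)) + 5426/4021 = √(-19137 + 22139)/(25/32 - ⅛*(-54)) + 5426/4021 = √3002/(25/32 + 27/4) + 5426*(1/4021) = √3002/(241/32) + 5426/4021 = √3002*(32/241) + 5426/4021 = 32*√3002/241 + 5426/4021 = 5426/4021 + 32*√3002/241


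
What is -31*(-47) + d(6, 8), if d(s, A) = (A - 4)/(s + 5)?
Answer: 16031/11 ≈ 1457.4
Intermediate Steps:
d(s, A) = (-4 + A)/(5 + s)
-31*(-47) + d(6, 8) = -31*(-47) + (-4 + 8)/(5 + 6) = 1457 + 4/11 = 16031/11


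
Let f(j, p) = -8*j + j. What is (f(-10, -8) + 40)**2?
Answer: 12100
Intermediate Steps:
f(j, p) = -7*j
(f(-10, -8) + 40)**2 = (-7*(-10) + 40)**2 = (70 + 40)**2 = 110**2 = 12100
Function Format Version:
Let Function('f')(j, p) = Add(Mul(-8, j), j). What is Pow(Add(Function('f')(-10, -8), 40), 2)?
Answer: 12100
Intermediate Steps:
Function('f')(j, p) = Mul(-7, j)
Pow(Add(Function('f')(-10, -8), 40), 2) = Pow(Add(Mul(-7, -10), 40), 2) = Pow(Add(70, 40), 2) = Pow(110, 2) = 12100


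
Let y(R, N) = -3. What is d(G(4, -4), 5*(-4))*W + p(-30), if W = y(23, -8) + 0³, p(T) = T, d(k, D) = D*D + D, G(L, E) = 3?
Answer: -1170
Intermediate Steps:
d(k, D) = D + D² (d(k, D) = D² + D = D + D²)
W = -3 (W = -3 + 0³ = -3 + 0 = -3)
d(G(4, -4), 5*(-4))*W + p(-30) = ((5*(-4))*(1 + 5*(-4)))*(-3) - 30 = -20*(1 - 20)*(-3) - 30 = -20*(-19)*(-3) - 30 = 380*(-3) - 30 = -1140 - 30 = -1170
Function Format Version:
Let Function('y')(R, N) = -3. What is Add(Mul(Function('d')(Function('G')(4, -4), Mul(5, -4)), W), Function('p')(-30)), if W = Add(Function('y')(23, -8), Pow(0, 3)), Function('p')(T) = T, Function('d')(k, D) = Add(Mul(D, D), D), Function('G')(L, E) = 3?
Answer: -1170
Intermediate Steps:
Function('d')(k, D) = Add(D, Pow(D, 2)) (Function('d')(k, D) = Add(Pow(D, 2), D) = Add(D, Pow(D, 2)))
W = -3 (W = Add(-3, Pow(0, 3)) = Add(-3, 0) = -3)
Add(Mul(Function('d')(Function('G')(4, -4), Mul(5, -4)), W), Function('p')(-30)) = Add(Mul(Mul(Mul(5, -4), Add(1, Mul(5, -4))), -3), -30) = Add(Mul(Mul(-20, Add(1, -20)), -3), -30) = Add(Mul(Mul(-20, -19), -3), -30) = Add(Mul(380, -3), -30) = Add(-1140, -30) = -1170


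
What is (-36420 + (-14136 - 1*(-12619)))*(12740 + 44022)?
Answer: -2153379994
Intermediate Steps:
(-36420 + (-14136 - 1*(-12619)))*(12740 + 44022) = (-36420 + (-14136 + 12619))*56762 = (-36420 - 1517)*56762 = -37937*56762 = -2153379994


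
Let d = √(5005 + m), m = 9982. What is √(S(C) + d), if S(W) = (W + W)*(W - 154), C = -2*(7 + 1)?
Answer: √(5440 + √14987) ≈ 74.582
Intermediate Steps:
d = √14987 (d = √(5005 + 9982) = √14987 ≈ 122.42)
C = -16 (C = -2*8 = -16)
S(W) = 2*W*(-154 + W) (S(W) = (2*W)*(-154 + W) = 2*W*(-154 + W))
√(S(C) + d) = √(2*(-16)*(-154 - 16) + √14987) = √(2*(-16)*(-170) + √14987) = √(5440 + √14987)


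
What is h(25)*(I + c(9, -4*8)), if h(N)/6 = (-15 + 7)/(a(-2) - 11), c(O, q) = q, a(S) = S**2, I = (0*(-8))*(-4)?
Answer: -1536/7 ≈ -219.43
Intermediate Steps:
I = 0 (I = 0*(-4) = 0)
h(N) = 48/7 (h(N) = 6*((-15 + 7)/((-2)**2 - 11)) = 6*(-8/(4 - 11)) = 6*(-8/(-7)) = 6*(-8*(-1/7)) = 6*(8/7) = 48/7)
h(25)*(I + c(9, -4*8)) = 48*(0 - 4*8)/7 = 48*(0 - 32)/7 = (48/7)*(-32) = -1536/7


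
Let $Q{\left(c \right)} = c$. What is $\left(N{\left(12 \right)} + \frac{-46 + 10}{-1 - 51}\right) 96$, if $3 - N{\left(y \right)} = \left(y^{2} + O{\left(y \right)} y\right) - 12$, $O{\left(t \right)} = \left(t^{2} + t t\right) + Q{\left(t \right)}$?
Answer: $- \frac{4652928}{13} \approx -3.5792 \cdot 10^{5}$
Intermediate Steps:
$O{\left(t \right)} = t + 2 t^{2}$ ($O{\left(t \right)} = \left(t^{2} + t t\right) + t = \left(t^{2} + t^{2}\right) + t = 2 t^{2} + t = t + 2 t^{2}$)
$N{\left(y \right)} = 15 - y^{2} - y^{2} \left(1 + 2 y\right)$ ($N{\left(y \right)} = 3 - \left(\left(y^{2} + y \left(1 + 2 y\right) y\right) - 12\right) = 3 - \left(\left(y^{2} + y^{2} \left(1 + 2 y\right)\right) - 12\right) = 3 - \left(-12 + y^{2} + y^{2} \left(1 + 2 y\right)\right) = 15 - y^{2} - y^{2} \left(1 + 2 y\right)$)
$\left(N{\left(12 \right)} + \frac{-46 + 10}{-1 - 51}\right) 96 = \left(\left(15 - 2 \cdot 12^{2} - 2 \cdot 12^{3}\right) + \frac{-46 + 10}{-1 - 51}\right) 96 = \left(\left(15 - 288 - 3456\right) - \frac{36}{-52}\right) 96 = \left(\left(15 - 288 - 3456\right) - - \frac{9}{13}\right) 96 = \left(-3729 + \frac{9}{13}\right) 96 = \left(- \frac{48468}{13}\right) 96 = - \frac{4652928}{13}$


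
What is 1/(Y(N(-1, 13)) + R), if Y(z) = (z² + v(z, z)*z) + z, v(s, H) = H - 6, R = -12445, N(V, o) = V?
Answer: -1/12438 ≈ -8.0399e-5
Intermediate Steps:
v(s, H) = -6 + H
Y(z) = z + z² + z*(-6 + z) (Y(z) = (z² + (-6 + z)*z) + z = (z² + z*(-6 + z)) + z = z + z² + z*(-6 + z))
1/(Y(N(-1, 13)) + R) = 1/(-(-5 + 2*(-1)) - 12445) = 1/(-(-5 - 2) - 12445) = 1/(-1*(-7) - 12445) = 1/(7 - 12445) = 1/(-12438) = -1/12438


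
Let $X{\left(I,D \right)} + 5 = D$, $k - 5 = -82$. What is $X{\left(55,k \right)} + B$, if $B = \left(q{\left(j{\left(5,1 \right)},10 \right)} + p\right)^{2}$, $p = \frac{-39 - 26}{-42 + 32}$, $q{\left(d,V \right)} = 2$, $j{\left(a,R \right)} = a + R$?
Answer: $- \frac{39}{4} \approx -9.75$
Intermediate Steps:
$j{\left(a,R \right)} = R + a$
$k = -77$ ($k = 5 - 82 = -77$)
$p = \frac{13}{2}$ ($p = - \frac{65}{-10} = \left(-65\right) \left(- \frac{1}{10}\right) = \frac{13}{2} \approx 6.5$)
$X{\left(I,D \right)} = -5 + D$
$B = \frac{289}{4}$ ($B = \left(2 + \frac{13}{2}\right)^{2} = \left(\frac{17}{2}\right)^{2} = \frac{289}{4} \approx 72.25$)
$X{\left(55,k \right)} + B = \left(-5 - 77\right) + \frac{289}{4} = -82 + \frac{289}{4} = - \frac{39}{4}$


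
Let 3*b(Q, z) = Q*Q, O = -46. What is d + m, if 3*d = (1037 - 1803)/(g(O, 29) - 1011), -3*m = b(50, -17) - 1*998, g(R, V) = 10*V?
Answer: 358472/6489 ≈ 55.243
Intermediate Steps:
b(Q, z) = Q²/3 (b(Q, z) = (Q*Q)/3 = Q²/3)
m = 494/9 (m = -((⅓)*50² - 1*998)/3 = -((⅓)*2500 - 998)/3 = -(2500/3 - 998)/3 = -⅓*(-494/3) = 494/9 ≈ 54.889)
d = 766/2163 (d = ((1037 - 1803)/(10*29 - 1011))/3 = (-766/(290 - 1011))/3 = (-766/(-721))/3 = (-766*(-1/721))/3 = (⅓)*(766/721) = 766/2163 ≈ 0.35414)
d + m = 766/2163 + 494/9 = 358472/6489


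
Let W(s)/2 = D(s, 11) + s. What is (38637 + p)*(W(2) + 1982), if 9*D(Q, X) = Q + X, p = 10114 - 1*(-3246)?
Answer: 930746300/9 ≈ 1.0342e+8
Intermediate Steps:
p = 13360 (p = 10114 + 3246 = 13360)
D(Q, X) = Q/9 + X/9 (D(Q, X) = (Q + X)/9 = Q/9 + X/9)
W(s) = 22/9 + 20*s/9 (W(s) = 2*((s/9 + (⅑)*11) + s) = 2*((s/9 + 11/9) + s) = 2*((11/9 + s/9) + s) = 2*(11/9 + 10*s/9) = 22/9 + 20*s/9)
(38637 + p)*(W(2) + 1982) = (38637 + 13360)*((22/9 + (20/9)*2) + 1982) = 51997*((22/9 + 40/9) + 1982) = 51997*(62/9 + 1982) = 51997*(17900/9) = 930746300/9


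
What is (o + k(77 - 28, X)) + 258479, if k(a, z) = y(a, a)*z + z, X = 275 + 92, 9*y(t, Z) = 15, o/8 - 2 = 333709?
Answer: 8787437/3 ≈ 2.9291e+6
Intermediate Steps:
o = 2669688 (o = 16 + 8*333709 = 16 + 2669672 = 2669688)
y(t, Z) = 5/3 (y(t, Z) = (⅑)*15 = 5/3)
X = 367
k(a, z) = 8*z/3 (k(a, z) = 5*z/3 + z = 8*z/3)
(o + k(77 - 28, X)) + 258479 = (2669688 + (8/3)*367) + 258479 = (2669688 + 2936/3) + 258479 = 8012000/3 + 258479 = 8787437/3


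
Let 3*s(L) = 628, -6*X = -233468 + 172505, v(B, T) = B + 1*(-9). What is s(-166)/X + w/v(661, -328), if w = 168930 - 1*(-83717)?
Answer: 15402937973/39747876 ≈ 387.52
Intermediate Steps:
v(B, T) = -9 + B (v(B, T) = B - 9 = -9 + B)
X = 20321/2 (X = -(-233468 + 172505)/6 = -⅙*(-60963) = 20321/2 ≈ 10161.)
s(L) = 628/3 (s(L) = (⅓)*628 = 628/3)
w = 252647 (w = 168930 + 83717 = 252647)
s(-166)/X + w/v(661, -328) = 628/(3*(20321/2)) + 252647/(-9 + 661) = (628/3)*(2/20321) + 252647/652 = 1256/60963 + 252647*(1/652) = 1256/60963 + 252647/652 = 15402937973/39747876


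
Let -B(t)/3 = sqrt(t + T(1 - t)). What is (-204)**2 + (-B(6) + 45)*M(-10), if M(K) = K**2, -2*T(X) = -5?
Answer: 46116 + 150*sqrt(34) ≈ 46991.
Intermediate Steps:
T(X) = 5/2 (T(X) = -1/2*(-5) = 5/2)
B(t) = -3*sqrt(5/2 + t) (B(t) = -3*sqrt(t + 5/2) = -3*sqrt(5/2 + t))
(-204)**2 + (-B(6) + 45)*M(-10) = (-204)**2 + (-(-3)*sqrt(10 + 4*6)/2 + 45)*(-10)**2 = 41616 + (-(-3)*sqrt(10 + 24)/2 + 45)*100 = 41616 + (-(-3)*sqrt(34)/2 + 45)*100 = 41616 + (3*sqrt(34)/2 + 45)*100 = 41616 + (45 + 3*sqrt(34)/2)*100 = 41616 + (4500 + 150*sqrt(34)) = 46116 + 150*sqrt(34)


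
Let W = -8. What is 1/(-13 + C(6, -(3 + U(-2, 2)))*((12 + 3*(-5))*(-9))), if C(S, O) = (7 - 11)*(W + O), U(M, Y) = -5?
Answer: 1/635 ≈ 0.0015748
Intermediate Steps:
C(S, O) = 32 - 4*O (C(S, O) = (7 - 11)*(-8 + O) = -4*(-8 + O) = 32 - 4*O)
1/(-13 + C(6, -(3 + U(-2, 2)))*((12 + 3*(-5))*(-9))) = 1/(-13 + (32 - (-4)*(3 - 5))*((12 + 3*(-5))*(-9))) = 1/(-13 + (32 - (-4)*(-2))*((12 - 15)*(-9))) = 1/(-13 + (32 - 4*2)*(-3*(-9))) = 1/(-13 + (32 - 8)*27) = 1/(-13 + 24*27) = 1/(-13 + 648) = 1/635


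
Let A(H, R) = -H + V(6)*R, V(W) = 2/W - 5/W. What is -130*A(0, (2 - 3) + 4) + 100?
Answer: 295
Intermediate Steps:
V(W) = -3/W
A(H, R) = -H - R/2 (A(H, R) = -H + (-3/6)*R = -H + (-3*1/6)*R = -H - R/2)
-130*A(0, (2 - 3) + 4) + 100 = -130*(-1*0 - ((2 - 3) + 4)/2) + 100 = -130*(0 - (-1 + 4)/2) + 100 = -130*(0 - 1/2*3) + 100 = -130*(0 - 3/2) + 100 = -130*(-3/2) + 100 = 195 + 100 = 295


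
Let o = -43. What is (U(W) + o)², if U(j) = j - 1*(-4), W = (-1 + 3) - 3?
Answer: 1600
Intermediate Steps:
W = -1 (W = 2 - 3 = -1)
U(j) = 4 + j (U(j) = j + 4 = 4 + j)
(U(W) + o)² = ((4 - 1) - 43)² = (3 - 43)² = (-40)² = 1600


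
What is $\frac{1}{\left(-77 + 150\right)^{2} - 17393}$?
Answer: $- \frac{1}{12064} \approx -8.2891 \cdot 10^{-5}$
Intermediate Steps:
$\frac{1}{\left(-77 + 150\right)^{2} - 17393} = \frac{1}{73^{2} - 17393} = \frac{1}{5329 - 17393} = \frac{1}{-12064} = - \frac{1}{12064}$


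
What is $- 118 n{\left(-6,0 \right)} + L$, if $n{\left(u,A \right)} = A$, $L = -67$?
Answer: $-67$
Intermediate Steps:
$- 118 n{\left(-6,0 \right)} + L = \left(-118\right) 0 - 67 = 0 - 67 = -67$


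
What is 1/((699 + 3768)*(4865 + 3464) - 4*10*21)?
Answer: 1/37204803 ≈ 2.6878e-8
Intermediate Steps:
1/((699 + 3768)*(4865 + 3464) - 4*10*21) = 1/(4467*8329 - 40*21) = 1/(37205643 - 840) = 1/37204803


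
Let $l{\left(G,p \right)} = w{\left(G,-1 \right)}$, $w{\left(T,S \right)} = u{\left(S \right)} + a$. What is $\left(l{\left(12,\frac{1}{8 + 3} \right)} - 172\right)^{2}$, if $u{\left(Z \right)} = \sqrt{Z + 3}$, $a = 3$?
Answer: $\left(169 - \sqrt{2}\right)^{2} \approx 28085.0$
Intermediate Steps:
$u{\left(Z \right)} = \sqrt{3 + Z}$
$w{\left(T,S \right)} = 3 + \sqrt{3 + S}$ ($w{\left(T,S \right)} = \sqrt{3 + S} + 3 = 3 + \sqrt{3 + S}$)
$l{\left(G,p \right)} = 3 + \sqrt{2}$ ($l{\left(G,p \right)} = 3 + \sqrt{3 - 1} = 3 + \sqrt{2}$)
$\left(l{\left(12,\frac{1}{8 + 3} \right)} - 172\right)^{2} = \left(\left(3 + \sqrt{2}\right) - 172\right)^{2} = \left(-169 + \sqrt{2}\right)^{2}$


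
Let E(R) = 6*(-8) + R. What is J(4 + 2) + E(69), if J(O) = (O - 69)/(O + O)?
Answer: 63/4 ≈ 15.750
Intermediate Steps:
E(R) = -48 + R
J(O) = (-69 + O)/(2*O) (J(O) = (-69 + O)/((2*O)) = (-69 + O)*(1/(2*O)) = (-69 + O)/(2*O))
J(4 + 2) + E(69) = (-69 + (4 + 2))/(2*(4 + 2)) + (-48 + 69) = (½)*(-69 + 6)/6 + 21 = (½)*(⅙)*(-63) + 21 = -21/4 + 21 = 63/4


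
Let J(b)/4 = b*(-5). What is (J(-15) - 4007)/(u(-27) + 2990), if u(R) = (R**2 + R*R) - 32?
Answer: -3707/4416 ≈ -0.83945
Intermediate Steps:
u(R) = -32 + 2*R**2 (u(R) = (R**2 + R**2) - 32 = 2*R**2 - 32 = -32 + 2*R**2)
J(b) = -20*b (J(b) = 4*(b*(-5)) = 4*(-5*b) = -20*b)
(J(-15) - 4007)/(u(-27) + 2990) = (-20*(-15) - 4007)/((-32 + 2*(-27)**2) + 2990) = (300 - 4007)/((-32 + 2*729) + 2990) = -3707/((-32 + 1458) + 2990) = -3707/(1426 + 2990) = -3707/4416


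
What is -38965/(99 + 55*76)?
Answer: -38965/4279 ≈ -9.1061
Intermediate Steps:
-38965/(99 + 55*76) = -38965/(99 + 4180) = -38965/4279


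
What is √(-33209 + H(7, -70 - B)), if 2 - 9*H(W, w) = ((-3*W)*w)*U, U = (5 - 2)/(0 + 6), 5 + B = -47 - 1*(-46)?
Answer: I*√299551/3 ≈ 182.44*I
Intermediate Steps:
B = -6 (B = -5 + (-47 - 1*(-46)) = -5 + (-47 + 46) = -5 - 1 = -6)
U = ½ (U = 3/6 = 3*(⅙) = ½ ≈ 0.50000)
H(W, w) = 2/9 + W*w/6 (H(W, w) = 2/9 - (-3*W)*w/(9*2) = 2/9 - (-3*W*w)/(9*2) = 2/9 - (-1)*W*w/6 = 2/9 + W*w/6)
√(-33209 + H(7, -70 - B)) = √(-33209 + (2/9 + (⅙)*7*(-70 - 1*(-6)))) = √(-33209 + (2/9 + (⅙)*7*(-70 + 6))) = √(-33209 + (2/9 + (⅙)*7*(-64))) = √(-33209 + (2/9 - 224/3)) = √(-33209 - 670/9) = √(-299551/9) = I*√299551/3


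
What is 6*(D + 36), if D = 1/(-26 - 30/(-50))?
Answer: 27402/127 ≈ 215.76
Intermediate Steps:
D = -5/127 (D = 1/(-26 - 30*(-1/50)) = 1/(-26 + ⅗) = 1/(-127/5) = -5/127 ≈ -0.039370)
6*(D + 36) = 6*(-5/127 + 36) = 6*(4567/127) = 27402/127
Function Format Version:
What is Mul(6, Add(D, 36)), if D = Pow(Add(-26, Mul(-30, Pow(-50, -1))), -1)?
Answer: Rational(27402, 127) ≈ 215.76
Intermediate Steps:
D = Rational(-5, 127) (D = Pow(Add(-26, Mul(-30, Rational(-1, 50))), -1) = Pow(Add(-26, Rational(3, 5)), -1) = Pow(Rational(-127, 5), -1) = Rational(-5, 127) ≈ -0.039370)
Mul(6, Add(D, 36)) = Mul(6, Add(Rational(-5, 127), 36)) = Mul(6, Rational(4567, 127)) = Rational(27402, 127)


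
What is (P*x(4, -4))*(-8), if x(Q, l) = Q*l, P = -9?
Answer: -1152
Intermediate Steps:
(P*x(4, -4))*(-8) = -36*(-4)*(-8) = -9*(-16)*(-8) = 144*(-8) = -1152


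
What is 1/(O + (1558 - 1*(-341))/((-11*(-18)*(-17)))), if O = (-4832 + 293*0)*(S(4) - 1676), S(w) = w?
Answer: 374/3021584685 ≈ 1.2378e-7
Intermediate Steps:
O = 8079104 (O = (-4832 + 293*0)*(4 - 1676) = (-4832 + 0)*(-1672) = -4832*(-1672) = 8079104)
1/(O + (1558 - 1*(-341))/((-11*(-18)*(-17)))) = 1/(8079104 + (1558 - 1*(-341))/((-11*(-18)*(-17)))) = 1/(8079104 + (1558 + 341)/((198*(-17)))) = 1/(8079104 + 1899/(-3366)) = 1/(8079104 + 1899*(-1/3366)) = 1/(8079104 - 211/374) = 1/(3021584685/374) = 374/3021584685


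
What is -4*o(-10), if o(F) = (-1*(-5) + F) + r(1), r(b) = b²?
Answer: 16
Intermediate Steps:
o(F) = 6 + F (o(F) = (-1*(-5) + F) + 1² = (5 + F) + 1 = 6 + F)
-4*o(-10) = -4*(6 - 10) = -4*(-4) = 16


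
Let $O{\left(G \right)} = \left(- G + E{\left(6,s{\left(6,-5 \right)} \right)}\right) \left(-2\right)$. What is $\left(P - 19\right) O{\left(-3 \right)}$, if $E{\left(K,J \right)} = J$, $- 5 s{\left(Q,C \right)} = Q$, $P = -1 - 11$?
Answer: $\frac{558}{5} \approx 111.6$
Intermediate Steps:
$P = -12$
$s{\left(Q,C \right)} = - \frac{Q}{5}$
$O{\left(G \right)} = \frac{12}{5} + 2 G$ ($O{\left(G \right)} = \left(- G - \frac{6}{5}\right) \left(-2\right) = \left(- \frac{6}{5} - G\right) \left(-2\right) = \frac{12}{5} + 2 G$)
$\left(P - 19\right) O{\left(-3 \right)} = \left(-12 - 19\right) \left(\frac{12}{5} + 2 \left(-3\right)\right) = - 31 \left(\frac{12}{5} - 6\right) = \left(-31\right) \left(- \frac{18}{5}\right) = \frac{558}{5}$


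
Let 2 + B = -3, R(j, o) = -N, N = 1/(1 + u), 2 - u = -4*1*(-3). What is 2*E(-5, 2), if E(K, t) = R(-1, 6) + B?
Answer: -88/9 ≈ -9.7778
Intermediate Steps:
u = -10 (u = 2 - (-4*1)*(-3) = 2 - (-4)*(-3) = 2 - 1*12 = 2 - 12 = -10)
N = -⅑ (N = 1/(1 - 10) = 1/(-9) = -⅑ ≈ -0.11111)
R(j, o) = ⅑ (R(j, o) = -1*(-⅑) = ⅑)
B = -5 (B = -2 - 3 = -5)
E(K, t) = -44/9 (E(K, t) = ⅑ - 5 = -44/9)
2*E(-5, 2) = 2*(-44/9) = -88/9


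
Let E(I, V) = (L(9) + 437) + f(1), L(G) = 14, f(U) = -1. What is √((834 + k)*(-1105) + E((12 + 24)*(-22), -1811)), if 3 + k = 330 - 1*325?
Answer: I*√923330 ≈ 960.9*I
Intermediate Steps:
k = 2 (k = -3 + (330 - 1*325) = -3 + (330 - 325) = -3 + 5 = 2)
E(I, V) = 450 (E(I, V) = (14 + 437) - 1 = 451 - 1 = 450)
√((834 + k)*(-1105) + E((12 + 24)*(-22), -1811)) = √((834 + 2)*(-1105) + 450) = √(836*(-1105) + 450) = √(-923780 + 450) = √(-923330) = I*√923330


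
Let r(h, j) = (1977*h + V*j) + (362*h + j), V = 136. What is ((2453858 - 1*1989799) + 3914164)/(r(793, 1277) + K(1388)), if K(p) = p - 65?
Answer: 4378223/2031099 ≈ 2.1556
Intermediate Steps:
r(h, j) = 137*j + 2339*h (r(h, j) = (1977*h + 136*j) + (362*h + j) = (136*j + 1977*h) + (j + 362*h) = 137*j + 2339*h)
K(p) = -65 + p
((2453858 - 1*1989799) + 3914164)/(r(793, 1277) + K(1388)) = ((2453858 - 1*1989799) + 3914164)/((137*1277 + 2339*793) + (-65 + 1388)) = ((2453858 - 1989799) + 3914164)/((174949 + 1854827) + 1323) = (464059 + 3914164)/(2029776 + 1323) = 4378223/2031099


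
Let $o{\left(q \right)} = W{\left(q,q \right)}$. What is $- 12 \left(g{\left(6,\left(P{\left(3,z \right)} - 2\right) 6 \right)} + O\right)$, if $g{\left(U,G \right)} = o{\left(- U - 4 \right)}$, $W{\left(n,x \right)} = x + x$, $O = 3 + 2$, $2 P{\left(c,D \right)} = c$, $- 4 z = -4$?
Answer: $180$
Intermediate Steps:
$z = 1$ ($z = \left(- \frac{1}{4}\right) \left(-4\right) = 1$)
$P{\left(c,D \right)} = \frac{c}{2}$
$O = 5$
$W{\left(n,x \right)} = 2 x$
$o{\left(q \right)} = 2 q$
$g{\left(U,G \right)} = -8 - 2 U$ ($g{\left(U,G \right)} = 2 \left(- U - 4\right) = 2 \left(-4 - U\right) = -8 - 2 U$)
$- 12 \left(g{\left(6,\left(P{\left(3,z \right)} - 2\right) 6 \right)} + O\right) = - 12 \left(\left(-8 - 12\right) + 5\right) = - 12 \left(-20 + 5\right) = \left(-12\right) \left(-15\right) = 180$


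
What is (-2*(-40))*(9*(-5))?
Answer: -3600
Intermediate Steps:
(-2*(-40))*(9*(-5)) = 80*(-45) = -3600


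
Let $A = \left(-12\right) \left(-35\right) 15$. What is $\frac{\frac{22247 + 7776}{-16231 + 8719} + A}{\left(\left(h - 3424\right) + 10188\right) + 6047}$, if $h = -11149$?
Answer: $\frac{47295577}{12484944} \approx 3.7882$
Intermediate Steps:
$A = 6300$ ($A = 420 \cdot 15 = 6300$)
$\frac{\frac{22247 + 7776}{-16231 + 8719} + A}{\left(\left(h - 3424\right) + 10188\right) + 6047} = \frac{\frac{22247 + 7776}{-16231 + 8719} + 6300}{\left(\left(-11149 - 3424\right) + 10188\right) + 6047} = \frac{\frac{30023}{-7512} + 6300}{\left(-14573 + 10188\right) + 6047} = \frac{30023 \left(- \frac{1}{7512}\right) + 6300}{-4385 + 6047} = \frac{- \frac{30023}{7512} + 6300}{1662} = \frac{47295577}{7512} \cdot \frac{1}{1662} = \frac{47295577}{12484944}$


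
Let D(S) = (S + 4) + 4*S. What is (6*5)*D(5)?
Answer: 870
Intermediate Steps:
D(S) = 4 + 5*S (D(S) = (4 + S) + 4*S = 4 + 5*S)
(6*5)*D(5) = (6*5)*(4 + 5*5) = 30*(4 + 25) = 30*29 = 870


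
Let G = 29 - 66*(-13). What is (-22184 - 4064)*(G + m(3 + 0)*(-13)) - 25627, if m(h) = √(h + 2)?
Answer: -23307603 + 341224*√5 ≈ -2.2545e+7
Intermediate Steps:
m(h) = √(2 + h)
G = 887 (G = 29 + 858 = 887)
(-22184 - 4064)*(G + m(3 + 0)*(-13)) - 25627 = (-22184 - 4064)*(887 + √(2 + (3 + 0))*(-13)) - 25627 = -26248*(887 + √(2 + 3)*(-13)) - 25627 = -26248*(887 + √5*(-13)) - 25627 = -26248*(887 - 13*√5) - 25627 = (-23281976 + 341224*√5) - 25627 = -23307603 + 341224*√5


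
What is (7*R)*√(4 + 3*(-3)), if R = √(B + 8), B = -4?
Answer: 14*I*√5 ≈ 31.305*I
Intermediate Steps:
R = 2 (R = √(-4 + 8) = √4 = 2)
(7*R)*√(4 + 3*(-3)) = (7*2)*√(4 + 3*(-3)) = 14*√(4 - 9) = 14*√(-5) = 14*(I*√5) = 14*I*√5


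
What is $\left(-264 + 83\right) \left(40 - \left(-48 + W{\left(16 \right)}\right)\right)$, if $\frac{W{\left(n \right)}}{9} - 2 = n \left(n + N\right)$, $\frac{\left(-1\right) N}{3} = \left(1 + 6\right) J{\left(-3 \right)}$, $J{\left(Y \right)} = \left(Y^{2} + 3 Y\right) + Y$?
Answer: $2046386$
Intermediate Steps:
$J{\left(Y \right)} = Y^{2} + 4 Y$
$N = 63$ ($N = - 3 \left(1 + 6\right) \left(- 3 \left(4 - 3\right)\right) = - 3 \cdot 7 \left(\left(-3\right) 1\right) = - 3 \cdot 7 \left(-3\right) = \left(-3\right) \left(-21\right) = 63$)
$W{\left(n \right)} = 18 + 9 n \left(63 + n\right)$ ($W{\left(n \right)} = 18 + 9 n \left(n + 63\right) = 18 + 9 n \left(63 + n\right)$)
$\left(-264 + 83\right) \left(40 - \left(-48 + W{\left(16 \right)}\right)\right) = \left(-264 + 83\right) \left(40 - \left(-30 + 2304 + 9072\right)\right) = - 181 \left(40 - \left(9042 + 2304\right)\right) = - 181 \left(40 + \left(48 - \left(18 + 2304 + 9072\right)\right)\right) = - 181 \left(40 + \left(48 - 11394\right)\right) = - 181 \left(40 - 11346\right) = \left(-181\right) \left(-11306\right) = 2046386$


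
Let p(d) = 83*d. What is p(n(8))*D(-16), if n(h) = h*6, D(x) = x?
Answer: -63744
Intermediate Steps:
n(h) = 6*h
p(n(8))*D(-16) = (83*(6*8))*(-16) = (83*48)*(-16) = 3984*(-16) = -63744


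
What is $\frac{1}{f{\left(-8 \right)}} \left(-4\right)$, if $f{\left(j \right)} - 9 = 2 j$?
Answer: $\frac{4}{7} \approx 0.57143$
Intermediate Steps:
$f{\left(j \right)} = 9 + 2 j$
$\frac{1}{f{\left(-8 \right)}} \left(-4\right) = \frac{1}{9 + 2 \left(-8\right)} \left(-4\right) = \frac{1}{9 - 16} \left(-4\right) = \frac{1}{-7} \left(-4\right) = \left(- \frac{1}{7}\right) \left(-4\right) = \frac{4}{7}$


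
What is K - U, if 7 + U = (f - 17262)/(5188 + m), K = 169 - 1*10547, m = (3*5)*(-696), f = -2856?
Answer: -27244305/2626 ≈ -10375.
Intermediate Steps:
m = -10440 (m = 15*(-696) = -10440)
K = -10378 (K = 169 - 10547 = -10378)
U = -8323/2626 (U = -7 + (-2856 - 17262)/(5188 - 10440) = -7 - 20118/(-5252) = -7 - 20118*(-1/5252) = -7 + 10059/2626 = -8323/2626 ≈ -3.1695)
K - U = -10378 - 1*(-8323/2626) = -10378 + 8323/2626 = -27244305/2626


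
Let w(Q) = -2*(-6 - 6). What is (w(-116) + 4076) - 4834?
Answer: -734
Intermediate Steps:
w(Q) = 24 (w(Q) = -2*(-12) = 24)
(w(-116) + 4076) - 4834 = (24 + 4076) - 4834 = 4100 - 4834 = -734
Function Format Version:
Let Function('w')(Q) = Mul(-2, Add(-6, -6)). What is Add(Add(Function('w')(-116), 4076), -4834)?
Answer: -734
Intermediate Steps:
Function('w')(Q) = 24 (Function('w')(Q) = Mul(-2, -12) = 24)
Add(Add(Function('w')(-116), 4076), -4834) = Add(Add(24, 4076), -4834) = Add(4100, -4834) = -734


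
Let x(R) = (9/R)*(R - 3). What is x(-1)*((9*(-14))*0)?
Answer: 0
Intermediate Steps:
x(R) = 9*(-3 + R)/R (x(R) = (9/R)*(-3 + R) = 9*(-3 + R)/R)
x(-1)*((9*(-14))*0) = (9 - 27/(-1))*((9*(-14))*0) = (9 - 27*(-1))*(-126*0) = (9 + 27)*0 = 36*0 = 0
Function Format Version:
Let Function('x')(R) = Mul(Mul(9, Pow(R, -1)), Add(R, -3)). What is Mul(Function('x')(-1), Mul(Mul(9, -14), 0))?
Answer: 0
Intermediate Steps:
Function('x')(R) = Mul(9, Pow(R, -1), Add(-3, R)) (Function('x')(R) = Mul(Mul(9, Pow(R, -1)), Add(-3, R)) = Mul(9, Pow(R, -1), Add(-3, R)))
Mul(Function('x')(-1), Mul(Mul(9, -14), 0)) = Mul(Add(9, Mul(-27, Pow(-1, -1))), Mul(Mul(9, -14), 0)) = Mul(Add(9, Mul(-27, -1)), Mul(-126, 0)) = Mul(Add(9, 27), 0) = Mul(36, 0) = 0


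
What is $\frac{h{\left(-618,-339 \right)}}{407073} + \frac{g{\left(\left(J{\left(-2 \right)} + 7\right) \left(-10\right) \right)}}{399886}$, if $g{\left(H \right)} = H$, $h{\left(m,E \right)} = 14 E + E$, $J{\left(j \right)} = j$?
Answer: $- \frac{342295660}{27130465613} \approx -0.012617$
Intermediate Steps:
$h{\left(m,E \right)} = 15 E$
$\frac{h{\left(-618,-339 \right)}}{407073} + \frac{g{\left(\left(J{\left(-2 \right)} + 7\right) \left(-10\right) \right)}}{399886} = \frac{15 \left(-339\right)}{407073} + \frac{\left(-2 + 7\right) \left(-10\right)}{399886} = \left(-5085\right) \frac{1}{407073} + 5 \left(-10\right) \frac{1}{399886} = - \frac{1695}{135691} - \frac{25}{199943} = - \frac{342295660}{27130465613}$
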